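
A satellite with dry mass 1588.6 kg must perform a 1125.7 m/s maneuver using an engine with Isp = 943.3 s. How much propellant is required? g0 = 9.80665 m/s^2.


ve = Isp * g0 = 943.3 * 9.80665 = 9250.612945 m/s
mass ratio = exp(dv/ve) = exp(1125.7/9250.612945) = 1.12940307
m_prop = m_dry * (mr - 1) = 1588.6 * (1.12940307 - 1)
m_prop = 205.5697 kg

205.5697 kg


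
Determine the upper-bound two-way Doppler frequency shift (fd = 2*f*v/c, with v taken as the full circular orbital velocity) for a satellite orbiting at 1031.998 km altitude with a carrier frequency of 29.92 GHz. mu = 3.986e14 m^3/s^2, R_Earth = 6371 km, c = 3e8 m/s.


r = 7.402998e+06 m
v = sqrt(mu/r) = 7337.7824 m/s (worst-case radial velocity)
f = 29.92 GHz = 2.992e+10 Hz
fd = 2*f*v/c = 2*2.992e+10*7337.7824/3.0e+08
fd = 1.463643e+06 Hz

1.4636e+06 Hz


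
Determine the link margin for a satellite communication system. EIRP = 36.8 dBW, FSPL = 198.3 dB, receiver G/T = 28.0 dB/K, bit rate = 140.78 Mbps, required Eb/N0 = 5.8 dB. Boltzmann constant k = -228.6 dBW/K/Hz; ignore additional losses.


C/N0 = EIRP - FSPL + G/T - k = 36.8 - 198.3 + 28.0 - (-228.6)
C/N0 = 95.1000 dB-Hz
R_b = 140.78 Mbps = 1.4078e+08 bps -> 10*log10(R_b) = 81.4854 dB-Hz
Eb/N0 = C/N0 - 10*log10(R_b) = 95.1000 - 81.4854 = 13.6146 dB
Margin = Eb/N0 - Eb/N0_req = 13.6146 - 5.8 = 7.8146 dB (link closes)

7.8146 dB


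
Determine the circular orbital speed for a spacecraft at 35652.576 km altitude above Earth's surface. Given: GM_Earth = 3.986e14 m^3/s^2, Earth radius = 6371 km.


r = R_E + alt = 6371.0 + 35652.576 = 42023.5760 km = 4.2023576e+07 m
v = sqrt(mu/r) = sqrt(3.986e14 / 4.2023576e+07) = 3079.7974 m/s = 3.0798 km/s

3.0798 km/s


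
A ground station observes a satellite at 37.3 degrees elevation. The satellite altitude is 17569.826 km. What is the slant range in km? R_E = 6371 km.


h = 17569.826 km, el = 37.3 deg
d = -R_E*sin(el) + sqrt((R_E*sin(el))^2 + 2*R_E*h + h^2)
d = -6371.0000*sin(0.6510078) + sqrt((6371.0000*0.6059884)^2 + 2*6371.0000*17569.826 + 17569.826^2)
d = 19537.5153 km

19537.5153 km


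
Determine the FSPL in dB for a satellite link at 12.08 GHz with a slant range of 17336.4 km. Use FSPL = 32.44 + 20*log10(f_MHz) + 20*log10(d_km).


f = 12.08 GHz = 12080.0000 MHz
d = 17336.4 km
FSPL = 32.44 + 20*log10(12080.0000) + 20*log10(17336.4)
FSPL = 32.44 + 81.6413 + 84.7792
FSPL = 198.8605 dB

198.8605 dB


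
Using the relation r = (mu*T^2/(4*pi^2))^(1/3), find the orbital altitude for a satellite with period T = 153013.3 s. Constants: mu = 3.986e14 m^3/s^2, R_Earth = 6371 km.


T = 153013.3 s
r = (mu*T^2/(4*pi^2))^(1/3) = (3.986e14 * 153013.3^2 / (4*pi^2))^(1/3)
r = 6.1831812e+07 m = 61831.8120 km
alt = r - R_E = 61831.8120 - 6371 = 55460.8120 km

55460.8120 km


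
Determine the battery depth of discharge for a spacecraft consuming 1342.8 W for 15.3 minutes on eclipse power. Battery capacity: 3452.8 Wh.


E_used = P * t / 60 = 1342.8 * 15.3 / 60 = 342.4140 Wh
DOD = E_used / E_total * 100 = 342.4140 / 3452.8 * 100
DOD = 9.9170 %

9.9170 %


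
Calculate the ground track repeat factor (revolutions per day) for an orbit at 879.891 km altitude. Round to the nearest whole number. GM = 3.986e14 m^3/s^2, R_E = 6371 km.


r = 7.250891e+06 m
T = 2*pi*sqrt(r^3/mu) = 6144.6661 s = 102.4111 min
revs/day = 1440 / 102.4111 = 14.0610
Rounded: 14 revolutions per day

14 revolutions per day


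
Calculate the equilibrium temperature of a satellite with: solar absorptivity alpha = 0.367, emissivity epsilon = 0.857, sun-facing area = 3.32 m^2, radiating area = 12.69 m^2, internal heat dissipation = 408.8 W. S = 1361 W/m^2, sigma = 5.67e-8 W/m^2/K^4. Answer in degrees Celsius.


Numerator = alpha*S*A_sun + Q_int = 0.367*1361*3.32 + 408.8 = 2067.0968 W
Denominator = eps*sigma*A_rad = 0.857*5.67e-8*12.69 = 6.1663121e-07 W/K^4
T^4 = 3.3522417e+09 K^4
T = 240.6212 K = -32.5288 C

-32.5288 degrees Celsius


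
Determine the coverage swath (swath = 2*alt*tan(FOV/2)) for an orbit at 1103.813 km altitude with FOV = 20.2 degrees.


FOV = 20.2 deg = 0.3525565 rad
swath = 2 * alt * tan(FOV/2) = 2 * 1103.813 * tan(0.1762783)
swath = 2 * 1103.813 * 0.1781271
swath = 393.2381 km

393.2381 km


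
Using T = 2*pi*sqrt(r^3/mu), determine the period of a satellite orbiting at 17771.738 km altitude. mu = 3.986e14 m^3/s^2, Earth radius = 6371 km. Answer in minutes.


r = 24142.7380 km = 2.4142738e+07 m
T = 2*pi*sqrt(r^3/mu) = 2*pi*sqrt(1.4072121e+22 / 3.986e14)
T = 37332.8378 s = 622.2140 min

622.2140 minutes


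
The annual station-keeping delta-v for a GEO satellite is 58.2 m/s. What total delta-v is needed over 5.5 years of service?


dV = rate * years = 58.2 * 5.5
dV = 320.1000 m/s

320.1000 m/s


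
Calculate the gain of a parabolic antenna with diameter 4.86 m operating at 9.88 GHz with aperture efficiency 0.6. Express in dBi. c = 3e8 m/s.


lambda = c/f = 3e8 / 9.88e+09 = 0.03036437 m
G = eta*(pi*D/lambda)^2 = 0.6*(pi*4.86/0.03036437)^2
G = 151703.2602 (linear)
G = 10*log10(151703.2602) = 51.8099 dBi

51.8099 dBi


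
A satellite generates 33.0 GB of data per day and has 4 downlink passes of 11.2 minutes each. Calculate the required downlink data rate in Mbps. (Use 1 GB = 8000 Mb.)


total contact time = 4 * 11.2 * 60 = 2688.0000 s
data = 33.0 GB = 264000.0000 Mb
rate = 264000.0000 / 2688.0000 = 98.2143 Mbps

98.2143 Mbps


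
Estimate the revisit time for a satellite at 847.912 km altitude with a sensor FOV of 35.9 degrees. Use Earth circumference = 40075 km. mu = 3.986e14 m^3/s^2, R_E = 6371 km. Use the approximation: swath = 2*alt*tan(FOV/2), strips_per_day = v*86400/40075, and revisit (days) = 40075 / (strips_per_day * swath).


swath = 2*847.912*tan(0.3132866) = 549.3710 km
v = sqrt(mu/r) = 7430.7521 m/s = 7.4308 km/s
strips/day = v*86400/40075 = 7.4308*86400/40075 = 16.0204
coverage/day = strips * swath = 16.0204 * 549.3710 = 8801.1350 km
revisit = 40075 / 8801.1350 = 4.5534 days

4.5534 days


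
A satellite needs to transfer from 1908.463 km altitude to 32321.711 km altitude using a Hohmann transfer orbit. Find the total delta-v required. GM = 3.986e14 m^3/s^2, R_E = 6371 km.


r1 = 8279.4630 km = 8.279463e+06 m
r2 = 38692.7110 km = 3.8692711e+07 m
dv1 = sqrt(mu/r1)*(sqrt(2*r2/(r1+r2)) - 1) = 1967.3479 m/s
dv2 = sqrt(mu/r2)*(1 - sqrt(2*r1/(r1+r2))) = 1303.9440 m/s
total dv = |dv1| + |dv2| = 1967.3479 + 1303.9440 = 3271.2919 m/s = 3.2713 km/s

3.2713 km/s


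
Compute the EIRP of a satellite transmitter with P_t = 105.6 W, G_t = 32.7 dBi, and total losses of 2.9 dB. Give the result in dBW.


Pt = 105.6 W = 20.2366 dBW
EIRP = Pt_dBW + Gt - losses = 20.2366 + 32.7 - 2.9 = 50.0366 dBW

50.0366 dBW


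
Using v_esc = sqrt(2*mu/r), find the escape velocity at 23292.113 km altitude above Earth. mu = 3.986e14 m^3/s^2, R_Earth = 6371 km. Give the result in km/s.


r = 6371.0 + 23292.113 = 29663.1130 km = 2.9663113e+07 m
v_esc = sqrt(2*mu/r) = sqrt(2*3.986e14 / 2.9663113e+07)
v_esc = 5184.1228 m/s = 5.1841 km/s

5.1841 km/s


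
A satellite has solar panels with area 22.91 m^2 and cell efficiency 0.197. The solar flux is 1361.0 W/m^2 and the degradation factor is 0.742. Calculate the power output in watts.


P = area * eta * S * degradation
P = 22.91 * 0.197 * 1361.0 * 0.742
P = 4557.7799 W

4557.7799 W


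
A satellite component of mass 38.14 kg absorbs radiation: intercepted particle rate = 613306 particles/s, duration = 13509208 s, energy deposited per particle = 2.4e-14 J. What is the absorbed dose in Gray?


Total energy deposited = rate * time * E_per
  = 613306 * 13509208 * 2.4e-14 = 0.1988467 J
Dose = E_total / mass = 0.1988467 / 38.14
Dose = 0.005213599 Gy

0.0052 Gy


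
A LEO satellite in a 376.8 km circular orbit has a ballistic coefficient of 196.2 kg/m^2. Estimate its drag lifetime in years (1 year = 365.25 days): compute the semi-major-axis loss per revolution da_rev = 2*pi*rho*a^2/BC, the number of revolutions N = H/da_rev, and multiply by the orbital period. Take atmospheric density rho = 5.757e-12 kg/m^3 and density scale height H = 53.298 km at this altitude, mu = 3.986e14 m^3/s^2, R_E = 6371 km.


a = R_E + alt = 6747.8000 km = 6.7478e+06 m
da_rev = 2*pi*rho*a^2/BC = 2*pi*5.757e-12*(6.7478e+06)^2/196.2 = 8.394629 m per revolution
N = H/da_rev = 53298.0000 m / 8.394629 m = 6349.0597 revolutions
P = 2*pi*sqrt(a^3/mu) = 5516.3844 s
lifetime = N*P = 6349.0597 * 5516.3844 = 3.5023854e+07 s = 405.3687 days
years = 405.3687 / 365.25 = 1.1098 years

1.1098 years


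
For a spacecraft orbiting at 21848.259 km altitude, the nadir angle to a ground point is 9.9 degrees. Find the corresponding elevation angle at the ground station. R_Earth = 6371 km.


r = R_E + alt = 28219.2590 km
Law of sines in the satellite / Earth-center / ground-point triangle:
  sin(nadir)/R_E = sin(90 + el)/r  =>  cos(el) = (r/R_E)*sin(nadir)
cos(el) = (28219.2590 / 6371.0000) * sin(9.9 deg) = 0.7615307
el = arccos(0.7615307) = 40.4007 deg
(Earth-central angle = 90 - nadir - el = 39.6993 deg)

40.4007 degrees


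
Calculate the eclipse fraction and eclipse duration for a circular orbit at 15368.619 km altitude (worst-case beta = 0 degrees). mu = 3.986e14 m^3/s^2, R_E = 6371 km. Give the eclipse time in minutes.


r = 21739.6190 km
T = 531.6647 min
Eclipse fraction = arcsin(R_E/r)/pi = arcsin(6371.0000/21739.6190)/pi
= arcsin(0.2930594)/pi = 0.09467338
Eclipse duration = 0.09467338 * 531.6647 = 50.3345 min

50.3345 minutes


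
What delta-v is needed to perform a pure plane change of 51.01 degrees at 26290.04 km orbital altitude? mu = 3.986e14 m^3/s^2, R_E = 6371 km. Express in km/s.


r = 32661.0400 km = 3.266104e+07 m
V = sqrt(mu/r) = 3493.4428 m/s
di = 51.01 deg = 0.8902925 rad
dV = 2*V*sin(di/2) = 2*3493.4428*sin(0.4451462)
dV = 3008.4821 m/s = 3.0085 km/s

3.0085 km/s


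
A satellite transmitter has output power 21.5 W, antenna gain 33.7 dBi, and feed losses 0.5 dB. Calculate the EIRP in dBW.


Pt = 21.5 W = 13.3244 dBW
EIRP = Pt_dBW + Gt - losses = 13.3244 + 33.7 - 0.5 = 46.5244 dBW

46.5244 dBW


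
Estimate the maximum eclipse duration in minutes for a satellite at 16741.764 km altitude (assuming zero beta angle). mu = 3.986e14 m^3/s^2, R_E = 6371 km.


r = 23112.7640 km
T = 582.8245 min
Eclipse fraction = arcsin(R_E/r)/pi = arcsin(6371.0000/23112.7640)/pi
= arcsin(0.2756486)/pi = 0.0888926
Eclipse duration = 0.0888926 * 582.8245 = 51.8088 min

51.8088 minutes


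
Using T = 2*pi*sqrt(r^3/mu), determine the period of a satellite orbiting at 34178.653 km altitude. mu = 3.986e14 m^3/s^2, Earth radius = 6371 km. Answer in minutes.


r = 40549.6530 km = 4.0549653e+07 m
T = 2*pi*sqrt(r^3/mu) = 2*pi*sqrt(6.6674755e+22 / 3.986e14)
T = 81262.8284 s = 1354.3805 min

1354.3805 minutes


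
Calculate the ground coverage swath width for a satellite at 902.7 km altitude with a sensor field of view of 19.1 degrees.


FOV = 19.1 deg = 0.3333579 rad
swath = 2 * alt * tan(FOV/2) = 2 * 902.7 * tan(0.1666789)
swath = 2 * 902.7 * 0.1682398
swath = 303.7402 km

303.7402 km


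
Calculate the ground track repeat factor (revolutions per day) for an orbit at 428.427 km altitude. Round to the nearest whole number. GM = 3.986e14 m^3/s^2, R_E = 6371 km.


r = 6.799427e+06 m
T = 2*pi*sqrt(r^3/mu) = 5579.8136 s = 92.9969 min
revs/day = 1440 / 92.9969 = 15.4844
Rounded: 15 revolutions per day

15 revolutions per day


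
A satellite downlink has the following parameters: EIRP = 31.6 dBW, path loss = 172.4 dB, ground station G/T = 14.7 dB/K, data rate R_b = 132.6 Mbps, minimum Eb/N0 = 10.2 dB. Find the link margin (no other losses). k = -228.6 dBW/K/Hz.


C/N0 = EIRP - FSPL + G/T - k = 31.6 - 172.4 + 14.7 - (-228.6)
C/N0 = 102.5000 dB-Hz
R_b = 132.6 Mbps = 1.326e+08 bps -> 10*log10(R_b) = 81.2254 dB-Hz
Eb/N0 = C/N0 - 10*log10(R_b) = 102.5000 - 81.2254 = 21.2746 dB
Margin = Eb/N0 - Eb/N0_req = 21.2746 - 10.2 = 11.0746 dB (link closes)

11.0746 dB


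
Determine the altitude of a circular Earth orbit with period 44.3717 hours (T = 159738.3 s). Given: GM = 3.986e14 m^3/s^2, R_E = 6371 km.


T = 159738.3 s
r = (mu*T^2/(4*pi^2))^(1/3) = (3.986e14 * 159738.3^2 / (4*pi^2))^(1/3)
r = 6.3630484e+07 m = 63630.4837 km
alt = r - R_E = 63630.4837 - 6371 = 57259.4837 km

57259.4837 km


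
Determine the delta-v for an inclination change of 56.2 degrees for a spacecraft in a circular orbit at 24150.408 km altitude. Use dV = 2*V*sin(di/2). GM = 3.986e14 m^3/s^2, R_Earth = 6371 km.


r = 30521.4080 km = 3.0521408e+07 m
V = sqrt(mu/r) = 3613.8187 m/s
di = 56.2 deg = 0.980875 rad
dV = 2*V*sin(di/2) = 2*3613.8187*sin(0.4904375)
dV = 3404.3031 m/s = 3.4043 km/s

3.4043 km/s


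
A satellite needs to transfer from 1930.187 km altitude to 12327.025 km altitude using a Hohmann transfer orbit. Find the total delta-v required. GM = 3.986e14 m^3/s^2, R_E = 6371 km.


r1 = 8301.1870 km = 8.301187e+06 m
r2 = 18698.0250 km = 1.8698025e+07 m
dv1 = sqrt(mu/r1)*(sqrt(2*r2/(r1+r2)) - 1) = 1225.7770 m/s
dv2 = sqrt(mu/r2)*(1 - sqrt(2*r1/(r1+r2))) = 996.5177 m/s
total dv = |dv1| + |dv2| = 1225.7770 + 996.5177 = 2222.2947 m/s = 2.2223 km/s

2.2223 km/s


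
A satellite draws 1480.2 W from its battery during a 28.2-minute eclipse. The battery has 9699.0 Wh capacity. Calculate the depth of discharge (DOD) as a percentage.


E_used = P * t / 60 = 1480.2 * 28.2 / 60 = 695.6940 Wh
DOD = E_used / E_total * 100 = 695.6940 / 9699.0 * 100
DOD = 7.1728 %

7.1728 %


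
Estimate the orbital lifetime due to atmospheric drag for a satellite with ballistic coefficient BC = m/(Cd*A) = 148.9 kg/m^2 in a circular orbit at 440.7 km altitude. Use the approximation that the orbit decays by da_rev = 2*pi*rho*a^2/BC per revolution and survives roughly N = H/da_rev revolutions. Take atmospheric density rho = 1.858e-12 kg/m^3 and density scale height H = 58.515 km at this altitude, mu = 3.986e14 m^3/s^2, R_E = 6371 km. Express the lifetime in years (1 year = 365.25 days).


a = R_E + alt = 6811.7000 km = 6.8117e+06 m
da_rev = 2*pi*rho*a^2/BC = 2*pi*1.858e-12*(6.8117e+06)^2/148.9 = 3.637826 m per revolution
N = H/da_rev = 58515.0000 m / 3.637826 m = 16085.1570 revolutions
P = 2*pi*sqrt(a^3/mu) = 5594.9278 s
lifetime = N*P = 16085.1570 * 5594.9278 = 8.9995293e+07 s = 1041.6122 days
years = 1041.6122 / 365.25 = 2.8518 years

2.8518 years


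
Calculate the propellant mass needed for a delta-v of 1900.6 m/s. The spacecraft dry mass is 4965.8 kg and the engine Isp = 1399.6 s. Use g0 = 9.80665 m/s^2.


ve = Isp * g0 = 1399.6 * 9.80665 = 13725.387340 m/s
mass ratio = exp(dv/ve) = exp(1900.6/13725.387340) = 1.14851904
m_prop = m_dry * (mr - 1) = 4965.8 * (1.14851904 - 1)
m_prop = 737.5159 kg

737.5159 kg


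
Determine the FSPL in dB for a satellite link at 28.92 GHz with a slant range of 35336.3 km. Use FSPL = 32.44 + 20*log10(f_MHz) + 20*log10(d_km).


f = 28.92 GHz = 28920.0000 MHz
d = 35336.3 km
FSPL = 32.44 + 20*log10(28920.0000) + 20*log10(35336.3)
FSPL = 32.44 + 89.2240 + 90.9644
FSPL = 212.6284 dB

212.6284 dB


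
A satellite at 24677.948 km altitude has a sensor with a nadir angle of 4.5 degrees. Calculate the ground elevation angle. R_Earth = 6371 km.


r = R_E + alt = 31048.9480 km
Law of sines in the satellite / Earth-center / ground-point triangle:
  sin(nadir)/R_E = sin(90 + el)/r  =>  cos(el) = (r/R_E)*sin(nadir)
cos(el) = (31048.9480 / 6371.0000) * sin(4.5 deg) = 0.3823689
el = arccos(0.3823689) = 67.5195 deg
(Earth-central angle = 90 - nadir - el = 17.9805 deg)

67.5195 degrees


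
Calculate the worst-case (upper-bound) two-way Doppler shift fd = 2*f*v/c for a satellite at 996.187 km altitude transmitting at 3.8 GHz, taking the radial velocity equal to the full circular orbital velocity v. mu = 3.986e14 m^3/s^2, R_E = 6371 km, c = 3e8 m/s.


r = 7.367187e+06 m
v = sqrt(mu/r) = 7355.5949 m/s (worst-case radial velocity)
f = 3.8 GHz = 3.8e+09 Hz
fd = 2*f*v/c = 2*3.8e+09*7355.5949/3.0e+08
fd = 186341.7363 Hz

186341.7363 Hz


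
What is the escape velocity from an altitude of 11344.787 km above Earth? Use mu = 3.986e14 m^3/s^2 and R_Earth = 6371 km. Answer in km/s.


r = 6371.0 + 11344.787 = 17715.7870 km = 1.7715787e+07 m
v_esc = sqrt(2*mu/r) = sqrt(2*3.986e14 / 1.7715787e+07)
v_esc = 6708.1601 m/s = 6.7082 km/s

6.7082 km/s


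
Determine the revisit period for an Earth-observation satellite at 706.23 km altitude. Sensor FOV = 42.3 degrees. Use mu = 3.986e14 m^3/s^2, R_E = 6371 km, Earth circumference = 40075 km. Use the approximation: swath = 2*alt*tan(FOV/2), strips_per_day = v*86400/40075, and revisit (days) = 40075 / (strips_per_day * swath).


swath = 2*706.23*tan(0.3691371) = 546.4396 km
v = sqrt(mu/r) = 7504.7632 m/s = 7.5048 km/s
strips/day = v*86400/40075 = 7.5048*86400/40075 = 16.1800
coverage/day = strips * swath = 16.1800 * 546.4396 = 8841.3654 km
revisit = 40075 / 8841.3654 = 4.5327 days

4.5327 days


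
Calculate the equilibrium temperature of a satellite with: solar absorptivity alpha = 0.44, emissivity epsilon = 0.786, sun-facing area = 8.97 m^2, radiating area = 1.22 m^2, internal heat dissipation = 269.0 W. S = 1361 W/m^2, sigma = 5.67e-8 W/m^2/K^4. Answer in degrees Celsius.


Numerator = alpha*S*A_sun + Q_int = 0.44*1361*8.97 + 269.0 = 5640.5948 W
Denominator = eps*sigma*A_rad = 0.786*5.67e-8*1.22 = 5.4370764e-08 W/K^4
T^4 = 1.0374316e+11 K^4
T = 567.5314 K = 294.3814 C

294.3814 degrees Celsius


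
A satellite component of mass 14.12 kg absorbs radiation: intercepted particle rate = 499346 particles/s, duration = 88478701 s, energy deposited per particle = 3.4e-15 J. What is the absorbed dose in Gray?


Total energy deposited = rate * time * E_per
  = 499346 * 88478701 * 3.4e-15 = 0.1502171 J
Dose = E_total / mass = 0.1502171 / 14.12
Dose = 0.0106386 Gy

0.0106 Gy


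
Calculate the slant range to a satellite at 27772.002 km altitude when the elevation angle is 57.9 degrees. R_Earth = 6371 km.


h = 27772.002 km, el = 57.9 deg
d = -R_E*sin(el) + sqrt((R_E*sin(el))^2 + 2*R_E*h + h^2)
d = -6371.0000*sin(1.0105) + sqrt((6371.0000*0.8471219)^2 + 2*6371.0000*27772.002 + 27772.002^2)
d = 28577.7225 km

28577.7225 km


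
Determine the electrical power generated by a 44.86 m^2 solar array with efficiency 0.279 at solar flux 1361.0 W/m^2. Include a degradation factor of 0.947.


P = area * eta * S * degradation
P = 44.86 * 0.279 * 1361.0 * 0.947
P = 16131.3820 W

16131.3820 W


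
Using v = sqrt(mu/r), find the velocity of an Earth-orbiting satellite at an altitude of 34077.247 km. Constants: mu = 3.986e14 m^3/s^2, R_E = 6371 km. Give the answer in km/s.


r = R_E + alt = 6371.0 + 34077.247 = 40448.2470 km = 4.0448247e+07 m
v = sqrt(mu/r) = sqrt(3.986e14 / 4.0448247e+07) = 3139.1986 m/s = 3.1392 km/s

3.1392 km/s


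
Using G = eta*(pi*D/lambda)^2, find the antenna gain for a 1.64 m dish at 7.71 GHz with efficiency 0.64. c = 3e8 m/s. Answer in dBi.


lambda = c/f = 3e8 / 7.71e+09 = 0.03891051 m
G = eta*(pi*D/lambda)^2 = 0.64*(pi*1.64/0.03891051)^2
G = 11221.0543 (linear)
G = 10*log10(11221.0543) = 40.5003 dBi

40.5003 dBi


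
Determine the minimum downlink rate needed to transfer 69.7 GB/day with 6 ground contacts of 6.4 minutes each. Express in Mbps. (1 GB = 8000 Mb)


total contact time = 6 * 6.4 * 60 = 2304.0000 s
data = 69.7 GB = 557600.0000 Mb
rate = 557600.0000 / 2304.0000 = 242.0139 Mbps

242.0139 Mbps


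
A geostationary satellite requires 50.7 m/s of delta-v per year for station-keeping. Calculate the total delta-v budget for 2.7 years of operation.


dV = rate * years = 50.7 * 2.7
dV = 136.8900 m/s

136.8900 m/s


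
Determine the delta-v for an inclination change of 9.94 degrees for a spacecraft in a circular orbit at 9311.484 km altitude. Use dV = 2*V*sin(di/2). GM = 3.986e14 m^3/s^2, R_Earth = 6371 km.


r = 15682.4840 km = 1.5682484e+07 m
V = sqrt(mu/r) = 5041.5168 m/s
di = 9.94 deg = 0.1734857 rad
dV = 2*V*sin(di/2) = 2*5041.5168*sin(0.08674286)
dV = 873.5348 m/s = 0.8735348 km/s

0.8735 km/s


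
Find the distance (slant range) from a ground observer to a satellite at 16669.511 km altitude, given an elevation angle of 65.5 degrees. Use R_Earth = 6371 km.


h = 16669.511 km, el = 65.5 deg
d = -R_E*sin(el) + sqrt((R_E*sin(el))^2 + 2*R_E*h + h^2)
d = -6371.0000*sin(1.1432) + sqrt((6371.0000*0.9099613)^2 + 2*6371.0000*16669.511 + 16669.511^2)
d = 17091.1694 km

17091.1694 km


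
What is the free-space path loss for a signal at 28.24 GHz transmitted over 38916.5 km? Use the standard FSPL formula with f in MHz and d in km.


f = 28.24 GHz = 28240.0000 MHz
d = 38916.5 km
FSPL = 32.44 + 20*log10(28240.0000) + 20*log10(38916.5)
FSPL = 32.44 + 89.0173 + 91.8027
FSPL = 213.2600 dB

213.2600 dB


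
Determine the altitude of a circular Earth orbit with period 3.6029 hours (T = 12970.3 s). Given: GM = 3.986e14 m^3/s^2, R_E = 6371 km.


T = 12970.3 s
r = (mu*T^2/(4*pi^2))^(1/3) = (3.986e14 * 12970.3^2 / (4*pi^2))^(1/3)
r = 1.1931431e+07 m = 11931.4310 km
alt = r - R_E = 11931.4310 - 6371 = 5560.4310 km

5560.4310 km


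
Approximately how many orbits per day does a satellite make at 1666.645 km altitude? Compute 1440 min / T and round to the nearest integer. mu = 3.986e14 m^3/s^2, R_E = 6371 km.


r = 8.037645e+06 m
T = 2*pi*sqrt(r^3/mu) = 7171.4083 s = 119.5235 min
revs/day = 1440 / 119.5235 = 12.0478
Rounded: 12 revolutions per day

12 revolutions per day


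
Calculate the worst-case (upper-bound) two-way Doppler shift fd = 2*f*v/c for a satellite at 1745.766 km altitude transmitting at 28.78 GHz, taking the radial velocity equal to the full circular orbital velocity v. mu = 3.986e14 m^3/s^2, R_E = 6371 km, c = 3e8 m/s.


r = 8.116766e+06 m
v = sqrt(mu/r) = 7007.7263 m/s (worst-case radial velocity)
f = 28.78 GHz = 2.878e+10 Hz
fd = 2*f*v/c = 2*2.878e+10*7007.7263/3.0e+08
fd = 1.3445491e+06 Hz

1.3445e+06 Hz


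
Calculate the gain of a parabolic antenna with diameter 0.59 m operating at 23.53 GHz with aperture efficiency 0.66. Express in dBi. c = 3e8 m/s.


lambda = c/f = 3e8 / 2.353e+10 = 0.01274968 m
G = eta*(pi*D/lambda)^2 = 0.66*(pi*0.59/0.01274968)^2
G = 13949.1919 (linear)
G = 10*log10(13949.1919) = 41.4455 dBi

41.4455 dBi


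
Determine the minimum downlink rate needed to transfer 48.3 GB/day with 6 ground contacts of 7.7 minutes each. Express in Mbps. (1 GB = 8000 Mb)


total contact time = 6 * 7.7 * 60 = 2772.0000 s
data = 48.3 GB = 386400.0000 Mb
rate = 386400.0000 / 2772.0000 = 139.3939 Mbps

139.3939 Mbps


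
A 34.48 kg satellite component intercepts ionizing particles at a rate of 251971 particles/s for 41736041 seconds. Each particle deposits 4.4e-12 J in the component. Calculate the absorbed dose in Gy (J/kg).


Total energy deposited = rate * time * E_per
  = 251971 * 41736041 * 4.4e-12 = 46.2716 J
Dose = E_total / mass = 46.2716 / 34.48
Dose = 1.3420 Gy

1.3420 Gy


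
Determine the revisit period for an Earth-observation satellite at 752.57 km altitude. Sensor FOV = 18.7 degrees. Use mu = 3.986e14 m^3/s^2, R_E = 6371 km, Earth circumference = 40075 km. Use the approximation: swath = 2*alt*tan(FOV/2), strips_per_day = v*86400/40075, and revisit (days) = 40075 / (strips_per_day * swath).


swath = 2*752.57*tan(0.1631883) = 247.8250 km
v = sqrt(mu/r) = 7480.3135 m/s = 7.4803 km/s
strips/day = v*86400/40075 = 7.4803*86400/40075 = 16.1272
coverage/day = strips * swath = 16.1272 * 247.8250 = 3996.7333 km
revisit = 40075 / 3996.7333 = 10.0269 days

10.0269 days


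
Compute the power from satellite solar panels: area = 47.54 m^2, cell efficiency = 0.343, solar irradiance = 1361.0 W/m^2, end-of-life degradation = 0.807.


P = area * eta * S * degradation
P = 47.54 * 0.343 * 1361.0 * 0.807
P = 17909.5617 W

17909.5617 W


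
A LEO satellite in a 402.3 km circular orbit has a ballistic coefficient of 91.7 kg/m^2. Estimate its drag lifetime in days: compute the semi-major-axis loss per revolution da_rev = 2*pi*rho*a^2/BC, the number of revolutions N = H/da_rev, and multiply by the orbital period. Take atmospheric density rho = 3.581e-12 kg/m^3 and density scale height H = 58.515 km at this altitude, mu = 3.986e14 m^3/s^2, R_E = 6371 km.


a = R_E + alt = 6773.3000 km = 6.7733e+06 m
da_rev = 2*pi*rho*a^2/BC = 2*pi*3.581e-12*(6.7733e+06)^2/91.7 = 11.256814 m per revolution
N = H/da_rev = 58515.0000 m / 11.256814 m = 5198.1850 revolutions
P = 2*pi*sqrt(a^3/mu) = 5547.6837 s
lifetime = N*P = 5198.1850 * 5547.6837 = 2.8837886e+07 s = 333.7718 days

333.7718 days


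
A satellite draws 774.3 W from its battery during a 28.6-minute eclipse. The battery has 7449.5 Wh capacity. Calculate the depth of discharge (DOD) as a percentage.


E_used = P * t / 60 = 774.3 * 28.6 / 60 = 369.0830 Wh
DOD = E_used / E_total * 100 = 369.0830 / 7449.5 * 100
DOD = 4.9545 %

4.9545 %


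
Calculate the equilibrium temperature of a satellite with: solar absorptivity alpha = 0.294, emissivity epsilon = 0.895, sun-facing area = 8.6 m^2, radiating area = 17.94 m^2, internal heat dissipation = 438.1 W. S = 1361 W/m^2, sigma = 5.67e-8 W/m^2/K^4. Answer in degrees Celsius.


Numerator = alpha*S*A_sun + Q_int = 0.294*1361*8.6 + 438.1 = 3879.2524 W
Denominator = eps*sigma*A_rad = 0.895*5.67e-8*17.94 = 9.1039221e-07 W/K^4
T^4 = 4.2610782e+09 K^4
T = 255.4935 K = -17.6565 C

-17.6565 degrees Celsius


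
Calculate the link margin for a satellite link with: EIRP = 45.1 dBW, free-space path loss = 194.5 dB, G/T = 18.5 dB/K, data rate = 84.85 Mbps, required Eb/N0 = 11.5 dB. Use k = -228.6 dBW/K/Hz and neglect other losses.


C/N0 = EIRP - FSPL + G/T - k = 45.1 - 194.5 + 18.5 - (-228.6)
C/N0 = 97.7000 dB-Hz
R_b = 84.85 Mbps = 8.485e+07 bps -> 10*log10(R_b) = 79.2865 dB-Hz
Eb/N0 = C/N0 - 10*log10(R_b) = 97.7000 - 79.2865 = 18.4135 dB
Margin = Eb/N0 - Eb/N0_req = 18.4135 - 11.5 = 6.9135 dB (link closes)

6.9135 dB


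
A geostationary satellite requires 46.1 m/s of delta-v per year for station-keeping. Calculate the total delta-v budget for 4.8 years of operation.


dV = rate * years = 46.1 * 4.8
dV = 221.2800 m/s

221.2800 m/s


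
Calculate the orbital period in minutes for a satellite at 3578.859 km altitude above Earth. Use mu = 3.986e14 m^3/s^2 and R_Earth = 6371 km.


r = 9949.8590 km = 9.949859e+06 m
T = 2*pi*sqrt(r^3/mu) = 2*pi*sqrt(9.85033e+20 / 3.986e14)
T = 9877.2628 s = 164.6210 min

164.6210 minutes


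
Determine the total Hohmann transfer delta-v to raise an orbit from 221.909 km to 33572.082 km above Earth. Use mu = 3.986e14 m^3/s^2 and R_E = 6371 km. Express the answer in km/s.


r1 = 6592.9090 km = 6.592909e+06 m
r2 = 39943.0820 km = 3.9943082e+07 m
dv1 = sqrt(mu/r1)*(sqrt(2*r2/(r1+r2)) - 1) = 2412.0569 m/s
dv2 = sqrt(mu/r2)*(1 - sqrt(2*r1/(r1+r2))) = 1477.4483 m/s
total dv = |dv1| + |dv2| = 2412.0569 + 1477.4483 = 3889.5052 m/s = 3.8895 km/s

3.8895 km/s


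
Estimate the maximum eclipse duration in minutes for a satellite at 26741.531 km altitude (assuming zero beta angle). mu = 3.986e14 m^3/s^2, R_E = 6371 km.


r = 33112.5310 km
T = 999.4212 min
Eclipse fraction = arcsin(R_E/r)/pi = arcsin(6371.0000/33112.5310)/pi
= arcsin(0.1924045)/pi = 0.06162856
Eclipse duration = 0.06162856 * 999.4212 = 61.5929 min

61.5929 minutes


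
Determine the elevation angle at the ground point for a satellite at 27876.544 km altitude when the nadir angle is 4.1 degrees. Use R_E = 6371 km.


r = R_E + alt = 34247.5440 km
Law of sines in the satellite / Earth-center / ground-point triangle:
  sin(nadir)/R_E = sin(90 + el)/r  =>  cos(el) = (r/R_E)*sin(nadir)
cos(el) = (34247.5440 / 6371.0000) * sin(4.1 deg) = 0.3843371
el = arccos(0.3843371) = 67.3974 deg
(Earth-central angle = 90 - nadir - el = 18.5026 deg)

67.3974 degrees


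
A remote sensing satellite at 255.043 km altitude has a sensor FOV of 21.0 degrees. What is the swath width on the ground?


FOV = 21.0 deg = 0.3665191 rad
swath = 2 * alt * tan(FOV/2) = 2 * 255.043 * tan(0.1832596)
swath = 2 * 255.043 * 0.185339
swath = 94.5389 km

94.5389 km


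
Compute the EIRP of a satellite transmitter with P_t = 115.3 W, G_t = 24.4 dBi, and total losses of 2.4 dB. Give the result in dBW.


Pt = 115.3 W = 20.6183 dBW
EIRP = Pt_dBW + Gt - losses = 20.6183 + 24.4 - 2.4 = 42.6183 dBW

42.6183 dBW


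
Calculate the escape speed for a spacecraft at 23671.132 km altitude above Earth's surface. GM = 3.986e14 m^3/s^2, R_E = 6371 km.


r = 6371.0 + 23671.132 = 30042.1320 km = 3.0042132e+07 m
v_esc = sqrt(2*mu/r) = sqrt(2*3.986e14 / 3.0042132e+07)
v_esc = 5151.3169 m/s = 5.1513 km/s

5.1513 km/s


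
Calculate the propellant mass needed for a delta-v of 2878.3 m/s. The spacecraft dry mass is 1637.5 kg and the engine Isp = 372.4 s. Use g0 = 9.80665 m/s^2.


ve = Isp * g0 = 372.4 * 9.80665 = 3651.996460 m/s
mass ratio = exp(dv/ve) = exp(2878.3/3651.996460) = 2.19931126
m_prop = m_dry * (mr - 1) = 1637.5 * (2.19931126 - 1)
m_prop = 1963.8722 kg

1963.8722 kg


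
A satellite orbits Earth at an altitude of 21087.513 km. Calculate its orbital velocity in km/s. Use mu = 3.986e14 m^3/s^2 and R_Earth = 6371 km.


r = R_E + alt = 6371.0 + 21087.513 = 27458.5130 km = 2.7458513e+07 m
v = sqrt(mu/r) = sqrt(3.986e14 / 2.7458513e+07) = 3810.0453 m/s = 3.8100 km/s

3.8100 km/s


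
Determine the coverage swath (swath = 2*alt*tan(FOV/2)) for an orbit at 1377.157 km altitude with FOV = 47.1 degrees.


FOV = 47.1 deg = 0.8220501 rad
swath = 2 * alt * tan(FOV/2) = 2 * 1377.157 * tan(0.411025)
swath = 2 * 1377.157 * 0.4358504
swath = 1200.4689 km

1200.4689 km


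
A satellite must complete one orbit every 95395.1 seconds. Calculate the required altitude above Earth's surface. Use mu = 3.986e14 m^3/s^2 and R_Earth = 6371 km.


T = 95395.1 s
r = (mu*T^2/(4*pi^2))^(1/3) = (3.986e14 * 95395.1^2 / (4*pi^2))^(1/3)
r = 4.512424e+07 m = 45124.2397 km
alt = r - R_E = 45124.2397 - 6371 = 38753.2397 km

38753.2397 km


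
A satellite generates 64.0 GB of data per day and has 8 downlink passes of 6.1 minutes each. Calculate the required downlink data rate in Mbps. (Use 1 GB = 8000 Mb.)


total contact time = 8 * 6.1 * 60 = 2928.0000 s
data = 64.0 GB = 512000.0000 Mb
rate = 512000.0000 / 2928.0000 = 174.8634 Mbps

174.8634 Mbps


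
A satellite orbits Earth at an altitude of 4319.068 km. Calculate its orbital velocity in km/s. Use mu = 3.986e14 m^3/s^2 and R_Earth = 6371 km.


r = R_E + alt = 6371.0 + 4319.068 = 10690.0680 km = 1.0690068e+07 m
v = sqrt(mu/r) = sqrt(3.986e14 / 1.0690068e+07) = 6106.3039 m/s = 6.1063 km/s

6.1063 km/s


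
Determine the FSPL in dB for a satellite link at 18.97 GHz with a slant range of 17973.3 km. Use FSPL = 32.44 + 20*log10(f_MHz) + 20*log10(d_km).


f = 18.97 GHz = 18970.0000 MHz
d = 17973.3 km
FSPL = 32.44 + 20*log10(18970.0000) + 20*log10(17973.3)
FSPL = 32.44 + 85.5613 + 85.0926
FSPL = 203.0939 dB

203.0939 dB


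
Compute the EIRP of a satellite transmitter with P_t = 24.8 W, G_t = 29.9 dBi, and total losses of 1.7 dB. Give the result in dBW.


Pt = 24.8 W = 13.9445 dBW
EIRP = Pt_dBW + Gt - losses = 13.9445 + 29.9 - 1.7 = 42.1445 dBW

42.1445 dBW


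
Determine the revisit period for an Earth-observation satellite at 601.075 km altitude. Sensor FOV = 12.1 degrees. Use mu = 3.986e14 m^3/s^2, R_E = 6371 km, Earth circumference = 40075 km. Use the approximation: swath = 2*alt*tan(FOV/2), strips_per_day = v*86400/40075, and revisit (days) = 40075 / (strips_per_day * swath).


swath = 2*601.075*tan(0.1055924) = 127.4118 km
v = sqrt(mu/r) = 7561.1460 m/s = 7.5611 km/s
strips/day = v*86400/40075 = 7.5611*86400/40075 = 16.3015
coverage/day = strips * swath = 16.3015 * 127.4118 = 2077.0050 km
revisit = 40075 / 2077.0050 = 19.2946 days

19.2946 days


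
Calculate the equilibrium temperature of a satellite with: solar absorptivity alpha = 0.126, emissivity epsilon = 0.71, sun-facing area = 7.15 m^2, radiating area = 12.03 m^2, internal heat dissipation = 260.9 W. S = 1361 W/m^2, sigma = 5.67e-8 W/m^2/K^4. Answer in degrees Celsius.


Numerator = alpha*S*A_sun + Q_int = 0.126*1361*7.15 + 260.9 = 1487.0249 W
Denominator = eps*sigma*A_rad = 0.71*5.67e-8*12.03 = 4.8429171e-07 W/K^4
T^4 = 3.0705149e+09 K^4
T = 235.3980 K = -37.7520 C

-37.7520 degrees Celsius


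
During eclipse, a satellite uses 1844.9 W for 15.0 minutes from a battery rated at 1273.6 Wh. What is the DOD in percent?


E_used = P * t / 60 = 1844.9 * 15.0 / 60 = 461.2250 Wh
DOD = E_used / E_total * 100 = 461.2250 / 1273.6 * 100
DOD = 36.2143 %

36.2143 %


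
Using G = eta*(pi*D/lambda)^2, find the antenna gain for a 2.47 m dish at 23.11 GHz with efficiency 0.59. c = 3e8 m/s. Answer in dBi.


lambda = c/f = 3e8 / 2.311e+10 = 0.01298139 m
G = eta*(pi*D/lambda)^2 = 0.59*(pi*2.47/0.01298139)^2
G = 210815.7458 (linear)
G = 10*log10(210815.7458) = 53.2390 dBi

53.2390 dBi


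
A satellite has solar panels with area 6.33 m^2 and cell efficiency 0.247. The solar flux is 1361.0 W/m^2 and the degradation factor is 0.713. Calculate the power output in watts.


P = area * eta * S * degradation
P = 6.33 * 0.247 * 1361.0 * 0.713
P = 1517.2192 W

1517.2192 W


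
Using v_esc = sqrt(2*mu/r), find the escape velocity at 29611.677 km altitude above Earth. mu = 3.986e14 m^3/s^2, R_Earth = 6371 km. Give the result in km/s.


r = 6371.0 + 29611.677 = 35982.6770 km = 3.5982677e+07 m
v_esc = sqrt(2*mu/r) = sqrt(2*3.986e14 / 3.5982677e+07)
v_esc = 4706.9210 m/s = 4.7069 km/s

4.7069 km/s


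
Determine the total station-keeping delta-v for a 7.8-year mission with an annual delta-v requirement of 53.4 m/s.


dV = rate * years = 53.4 * 7.8
dV = 416.5200 m/s

416.5200 m/s


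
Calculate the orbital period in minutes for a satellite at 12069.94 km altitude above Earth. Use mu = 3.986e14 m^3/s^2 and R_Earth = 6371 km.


r = 18440.9400 km = 1.844094e+07 m
T = 2*pi*sqrt(r^3/mu) = 2*pi*sqrt(6.2711785e+21 / 3.986e14)
T = 24922.1671 s = 415.3695 min

415.3695 minutes


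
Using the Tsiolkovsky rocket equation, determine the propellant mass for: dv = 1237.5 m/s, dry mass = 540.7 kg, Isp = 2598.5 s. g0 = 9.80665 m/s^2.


ve = Isp * g0 = 2598.5 * 9.80665 = 25482.580025 m/s
mass ratio = exp(dv/ve) = exp(1237.5/25482.580025) = 1.04976107
m_prop = m_dry * (mr - 1) = 540.7 * (1.04976107 - 1)
m_prop = 26.9058 kg

26.9058 kg


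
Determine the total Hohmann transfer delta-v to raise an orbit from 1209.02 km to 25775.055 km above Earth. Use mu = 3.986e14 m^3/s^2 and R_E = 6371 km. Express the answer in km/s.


r1 = 7580.0200 km = 7.58002e+06 m
r2 = 32146.0550 km = 3.2146055e+07 m
dv1 = sqrt(mu/r1)*(sqrt(2*r2/(r1+r2)) - 1) = 1973.5784 m/s
dv2 = sqrt(mu/r2)*(1 - sqrt(2*r1/(r1+r2))) = 1346.0245 m/s
total dv = |dv1| + |dv2| = 1973.5784 + 1346.0245 = 3319.6029 m/s = 3.3196 km/s

3.3196 km/s


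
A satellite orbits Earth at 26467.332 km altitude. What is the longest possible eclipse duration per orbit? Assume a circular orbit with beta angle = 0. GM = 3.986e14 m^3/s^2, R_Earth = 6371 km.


r = 32838.3320 km
T = 987.0328 min
Eclipse fraction = arcsin(R_E/r)/pi = arcsin(6371.0000/32838.3320)/pi
= arcsin(0.1940111)/pi = 0.06214977
Eclipse duration = 0.06214977 * 987.0328 = 61.3439 min

61.3439 minutes


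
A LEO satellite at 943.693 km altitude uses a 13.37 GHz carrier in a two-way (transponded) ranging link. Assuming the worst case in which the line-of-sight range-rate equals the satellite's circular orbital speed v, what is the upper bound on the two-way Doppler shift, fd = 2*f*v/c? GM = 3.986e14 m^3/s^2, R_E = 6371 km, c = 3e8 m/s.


r = 7.314693e+06 m
v = sqrt(mu/r) = 7381.9414 m/s (worst-case radial velocity)
f = 13.37 GHz = 1.337e+10 Hz
fd = 2*f*v/c = 2*1.337e+10*7381.9414/3.0e+08
fd = 657977.0468 Hz

657977.0468 Hz


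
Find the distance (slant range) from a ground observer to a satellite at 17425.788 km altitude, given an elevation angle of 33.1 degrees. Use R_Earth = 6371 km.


h = 17425.788 km, el = 33.1 deg
d = -R_E*sin(el) + sqrt((R_E*sin(el))^2 + 2*R_E*h + h^2)
d = -6371.0000*sin(0.577704) + sqrt((6371.0000*0.546102)^2 + 2*6371.0000*17425.788 + 17425.788^2)
d = 19711.3519 km

19711.3519 km


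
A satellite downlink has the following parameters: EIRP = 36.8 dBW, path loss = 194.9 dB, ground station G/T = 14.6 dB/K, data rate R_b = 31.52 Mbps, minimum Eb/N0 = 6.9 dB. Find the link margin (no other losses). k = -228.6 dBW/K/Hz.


C/N0 = EIRP - FSPL + G/T - k = 36.8 - 194.9 + 14.6 - (-228.6)
C/N0 = 85.1000 dB-Hz
R_b = 31.52 Mbps = 3.152e+07 bps -> 10*log10(R_b) = 74.9859 dB-Hz
Eb/N0 = C/N0 - 10*log10(R_b) = 85.1000 - 74.9859 = 10.1141 dB
Margin = Eb/N0 - Eb/N0_req = 10.1141 - 6.9 = 3.2141 dB (link closes)

3.2141 dB


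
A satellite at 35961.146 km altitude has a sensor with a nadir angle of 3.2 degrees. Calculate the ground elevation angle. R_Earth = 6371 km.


r = R_E + alt = 42332.1460 km
Law of sines in the satellite / Earth-center / ground-point triangle:
  sin(nadir)/R_E = sin(90 + el)/r  =>  cos(el) = (r/R_E)*sin(nadir)
cos(el) = (42332.1460 / 6371.0000) * sin(3.2 deg) = 0.3709063
el = arccos(0.3709063) = 68.2285 deg
(Earth-central angle = 90 - nadir - el = 18.5715 deg)

68.2285 degrees


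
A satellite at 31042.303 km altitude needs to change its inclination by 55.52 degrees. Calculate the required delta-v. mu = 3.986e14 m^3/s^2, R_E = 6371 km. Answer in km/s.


r = 37413.3030 km = 3.7413303e+07 m
V = sqrt(mu/r) = 3264.0411 m/s
di = 55.52 deg = 0.9690068 rad
dV = 2*V*sin(di/2) = 2*3264.0411*sin(0.4845034)
dV = 3040.5782 m/s = 3.0406 km/s

3.0406 km/s


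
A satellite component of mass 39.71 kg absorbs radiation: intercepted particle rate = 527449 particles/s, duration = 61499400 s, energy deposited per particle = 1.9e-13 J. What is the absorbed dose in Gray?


Total energy deposited = rate * time * E_per
  = 527449 * 61499400 * 1.9e-13 = 6.1632 J
Dose = E_total / mass = 6.1632 / 39.71
Dose = 0.1552048 Gy

0.1552 Gy


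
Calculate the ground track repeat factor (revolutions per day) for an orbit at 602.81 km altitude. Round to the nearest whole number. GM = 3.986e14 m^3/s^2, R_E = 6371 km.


r = 6.97381e+06 m
T = 2*pi*sqrt(r^3/mu) = 5795.8400 s = 96.5973 min
revs/day = 1440 / 96.5973 = 14.9072
Rounded: 15 revolutions per day

15 revolutions per day


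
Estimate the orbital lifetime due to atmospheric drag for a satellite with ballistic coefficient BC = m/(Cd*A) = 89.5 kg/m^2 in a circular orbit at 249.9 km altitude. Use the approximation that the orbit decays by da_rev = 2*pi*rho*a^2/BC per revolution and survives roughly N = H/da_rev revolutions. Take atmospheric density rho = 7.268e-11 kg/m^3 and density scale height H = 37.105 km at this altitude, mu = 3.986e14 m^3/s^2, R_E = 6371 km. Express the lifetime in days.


a = R_E + alt = 6620.9000 km = 6.6209e+06 m
da_rev = 2*pi*rho*a^2/BC = 2*pi*7.268e-11*(6.6209e+06)^2/89.5 = 223.669006 m per revolution
N = H/da_rev = 37105.0000 m / 223.669006 m = 165.8925 revolutions
P = 2*pi*sqrt(a^3/mu) = 5361.5056 s
lifetime = N*P = 165.8925 * 5361.5056 = 889433.3122 s = 10.2944 days

10.2944 days


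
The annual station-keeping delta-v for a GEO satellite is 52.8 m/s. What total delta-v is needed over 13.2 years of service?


dV = rate * years = 52.8 * 13.2
dV = 696.9600 m/s

696.9600 m/s


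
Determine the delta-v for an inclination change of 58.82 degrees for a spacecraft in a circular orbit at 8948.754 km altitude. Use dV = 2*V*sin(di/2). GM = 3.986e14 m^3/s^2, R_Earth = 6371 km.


r = 15319.7540 km = 1.5319754e+07 m
V = sqrt(mu/r) = 5100.8523 m/s
di = 58.82 deg = 1.0266 rad
dV = 2*V*sin(di/2) = 2*5100.8523*sin(0.5133013)
dV = 5009.6063 m/s = 5.0096 km/s

5.0096 km/s


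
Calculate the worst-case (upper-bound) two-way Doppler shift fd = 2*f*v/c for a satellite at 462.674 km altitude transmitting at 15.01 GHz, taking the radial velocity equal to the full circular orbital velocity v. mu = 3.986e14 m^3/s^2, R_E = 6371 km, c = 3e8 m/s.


r = 6.833674e+06 m
v = sqrt(mu/r) = 7637.3293 m/s (worst-case radial velocity)
f = 15.01 GHz = 1.501e+10 Hz
fd = 2*f*v/c = 2*1.501e+10*7637.3293/3.0e+08
fd = 764242.0891 Hz

764242.0891 Hz
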